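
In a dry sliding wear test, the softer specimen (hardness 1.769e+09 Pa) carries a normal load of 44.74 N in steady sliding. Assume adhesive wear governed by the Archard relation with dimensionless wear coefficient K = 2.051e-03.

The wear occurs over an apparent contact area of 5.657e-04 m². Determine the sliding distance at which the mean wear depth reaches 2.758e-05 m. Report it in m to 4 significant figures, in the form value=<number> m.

The intermediates are printed rounded — all working math keeps full float precision, and a single final rounding to four significant digits.
Collected in SI base units: W = 44.74 N, H = 1.769e+09 Pa, K = 2.051e-03.
Limit volume V_lim = h_lim·A = 2.758e-05 · 5.657e-04 = 1.560e-08 m³.
Thus life L = V_lim·H/(K·W) = 1.560e-08 · 1.769e+09 / (2.051e-03 · 44.74) = 300.8 m.

value=300.8 m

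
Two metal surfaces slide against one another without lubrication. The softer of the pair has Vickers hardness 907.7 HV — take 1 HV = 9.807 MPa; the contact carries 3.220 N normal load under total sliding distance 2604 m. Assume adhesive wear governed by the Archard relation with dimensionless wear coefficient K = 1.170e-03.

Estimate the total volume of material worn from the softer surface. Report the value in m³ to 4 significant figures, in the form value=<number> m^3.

Every step holds exact precision — intermediates appear rounded. Rounded once at the end to four significant figures.
Hardness H = 907.7 HV × 9.807 MPa/HV = 8902 MPa = 8.902e+09 Pa.
SI base units throughout: W = 3.220 N, H = 8.902e+09 Pa, K = 1.170e-03.
By Archard's law, V = K·W·L/H = 1.170e-03 · 3.220 · 2604 / 8.902e+09 = 1.102e-09 m³.

value=1.102e-09 m^3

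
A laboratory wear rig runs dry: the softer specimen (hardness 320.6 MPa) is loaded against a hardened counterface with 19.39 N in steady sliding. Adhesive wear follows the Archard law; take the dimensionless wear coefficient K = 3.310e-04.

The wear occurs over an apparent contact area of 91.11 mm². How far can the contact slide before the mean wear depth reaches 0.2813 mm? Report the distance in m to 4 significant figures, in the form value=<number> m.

All arithmetic carries exact precision. The intermediates are displayed rounded, and one final rounding to 4 significant digits.
Hardness H = 320.6 MPa = 3.206e+08 Pa.
Contact area A = 91.11 mm² = 9.111e-05 m².
Depth limit h_lim = 0.2813 mm = 2.813e-04 m.
Collected in SI base units: W = 19.39 N, H = 3.206e+08 Pa, K = 3.310e-04.
At the depth limit, V_lim = h_lim·A = 2.813e-04 · 9.111e-05 = 2.563e-08 m³.
Life L = V_lim·H/(K·W) = 2.563e-08 · 3.206e+08 / (3.310e-04 · 19.39) = 1280 m.

value=1280 m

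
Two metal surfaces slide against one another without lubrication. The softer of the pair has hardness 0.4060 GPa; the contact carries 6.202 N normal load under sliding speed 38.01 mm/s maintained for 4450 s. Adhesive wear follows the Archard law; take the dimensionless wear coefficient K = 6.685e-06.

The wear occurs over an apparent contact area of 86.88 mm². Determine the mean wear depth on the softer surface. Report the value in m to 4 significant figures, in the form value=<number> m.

value=1.988e-07 m

All working math holds full float precision; intermediate values are shown rounded, and rounded once at the end, at four significant figures.
Convert: Sliding speed v = 38.01 mm/s = 0.03801 m/s. The distance L = v·t = 0.03801 m/s × 4450 s = 169.1 m.
Convert: Hardness H = 0.4060 GPa = 4.060e+08 Pa.
Convert: Contact area A = 86.88 mm² = 8.688e-05 m².
Collected in SI base units: W = 6.202 N, H = 4.060e+08 Pa, K = 6.685e-06.
Wear volume V = K·W·L/H = 6.685e-06 · 6.202 · 169.1 / 4.060e+08 = 1.727e-11 m³.
Depth h = V/A = 1.727e-11 / 8.688e-05 = 1.988e-07 m.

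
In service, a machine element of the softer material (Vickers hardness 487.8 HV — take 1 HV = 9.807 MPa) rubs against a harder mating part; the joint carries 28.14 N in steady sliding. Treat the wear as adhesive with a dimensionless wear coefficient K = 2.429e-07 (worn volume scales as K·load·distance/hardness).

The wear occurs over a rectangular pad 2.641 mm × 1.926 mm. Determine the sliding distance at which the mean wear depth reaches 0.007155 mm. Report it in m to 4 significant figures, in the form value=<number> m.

The intermediates appear rounded. All arithmetic keeps full float precision. Rounded once at the end to four significant figures.
Convert: Hardness H = 487.8 HV × 9.807 MPa/HV = 4784 MPa = 4.784e+09 Pa.
Convert: Pad sides 2.641 mm × 1.926 mm = 0.002641 m × 0.001926 m. Contact area A = 0.002641 m × 0.001926 m = 5.087e-06 m².
Convert: Depth limit h_lim = 0.007155 mm = 7.155e-06 m.
Expressed in SI base units: W = 28.14 N, H = 4.784e+09 Pa, K = 2.429e-07.
Limit volume V_lim = h_lim·A = 7.155e-06 · 5.087e-06 = 3.639e-11 m³.
Sliding life L = V_lim·H/(K·W) = 3.639e-11 · 4.784e+09 / (2.429e-07 · 28.14) = 2.547e+04 m.

value=2.547e+04 m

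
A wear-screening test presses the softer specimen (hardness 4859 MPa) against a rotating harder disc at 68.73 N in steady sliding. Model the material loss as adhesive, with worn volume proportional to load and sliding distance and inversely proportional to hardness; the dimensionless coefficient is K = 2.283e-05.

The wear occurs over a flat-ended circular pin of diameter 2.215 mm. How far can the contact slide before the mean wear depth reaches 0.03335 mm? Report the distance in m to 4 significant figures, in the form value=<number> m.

All working math keeps full precision; intermediate values are printed rounded; a lone final rounding, at four significant digits.
Convert: Hardness H = 4859 MPa = 4.859e+09 Pa.
Convert: Pin diameter d = 2.215 mm = 0.002215 m. Contact area A = π·d²/4 = π·(0.002215 m)²/4 = 3.853e-06 m².
Convert: Depth limit h_lim = 0.03335 mm = 3.335e-05 m.
Expressed in SI base units: W = 68.73 N, H = 4.859e+09 Pa, K = 2.283e-05.
Allowed volume V_lim = h_lim·A = 3.335e-05 · 3.853e-06 = 1.285e-10 m³.
So the life L = V_lim·H/(K·W) = 1.285e-10 · 4.859e+09 / (2.283e-05 · 68.73) = 397.9 m.

value=397.9 m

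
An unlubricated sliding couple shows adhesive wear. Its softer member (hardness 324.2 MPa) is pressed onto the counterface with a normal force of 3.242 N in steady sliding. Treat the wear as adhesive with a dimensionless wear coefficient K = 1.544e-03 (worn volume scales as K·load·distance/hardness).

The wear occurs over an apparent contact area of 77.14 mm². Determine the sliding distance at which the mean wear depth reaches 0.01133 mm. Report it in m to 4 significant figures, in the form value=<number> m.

The algebra keeps exact precision — displayed values are rounded, and rounded just once, at four significant figures.
Hardness H = 324.2 MPa = 3.242e+08 Pa.
Contact area A = 77.14 mm² = 7.714e-05 m².
Depth limit h_lim = 0.01133 mm = 1.133e-05 m.
As SI base values: W = 3.242 N, H = 3.242e+08 Pa, K = 1.544e-03.
Wearable volume V_lim = h_lim·A = 1.133e-05 · 7.714e-05 = 8.740e-10 m³.
Inverting, life L = V_lim·H/(K·W) = 8.740e-10 · 3.242e+08 / (1.544e-03 · 3.242) = 56.61 m.

value=56.61 m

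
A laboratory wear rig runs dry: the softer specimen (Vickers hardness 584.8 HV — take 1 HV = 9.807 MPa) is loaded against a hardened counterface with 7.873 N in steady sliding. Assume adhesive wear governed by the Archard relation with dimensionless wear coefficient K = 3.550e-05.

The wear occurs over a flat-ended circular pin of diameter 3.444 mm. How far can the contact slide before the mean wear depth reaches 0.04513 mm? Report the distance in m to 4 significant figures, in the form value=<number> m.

value=8627 m

Intermediates are printed rounded — the computation holds full precision — a single final rounding: 4 significant digits.
Hardness H = 584.8 HV × 9.807 MPa/HV = 5735 MPa = 5.735e+09 Pa.
Pin diameter d = 3.444 mm = 0.003444 m. Contact area A = π·d²/4 = π·(0.003444 m)²/4 = 9.316e-06 m².
Depth limit h_lim = 0.04513 mm = 4.513e-05 m.
Working in SI base units: W = 7.873 N, H = 5.735e+09 Pa, K = 3.550e-05.
Volume at the limit: V_lim = h_lim·A = 4.513e-05 · 9.316e-06 = 4.204e-10 m³.
So the life L = V_lim·H/(K·W) = 4.204e-10 · 5.735e+09 / (3.550e-05 · 7.873) = 8627 m.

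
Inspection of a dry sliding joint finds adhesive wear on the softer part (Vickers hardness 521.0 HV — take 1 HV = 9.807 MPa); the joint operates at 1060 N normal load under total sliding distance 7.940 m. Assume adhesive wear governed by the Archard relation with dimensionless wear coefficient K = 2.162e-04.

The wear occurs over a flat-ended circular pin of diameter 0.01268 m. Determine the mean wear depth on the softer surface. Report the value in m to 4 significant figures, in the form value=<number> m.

Intermediate values are printed rounded. The computation keeps full float precision, and one last rounding to 4 significant digits.
Hardness H = 521.0 HV × 9.807 MPa/HV = 5109 MPa = 5.109e+09 Pa.
Contact area A = π·d²/4 = π·(0.01268 m)²/4 = 1.263e-04 m².
SI base units throughout: W = 1060 N, H = 5.109e+09 Pa, K = 2.162e-04.
The Archard volume V = K·W·L/H = 2.162e-04 · 1060 · 7.940 / 5.109e+09 = 3.561e-10 m³.
Average depth h = V/A = 3.561e-10 / 1.263e-04 = 2.820e-06 m.

value=2.820e-06 m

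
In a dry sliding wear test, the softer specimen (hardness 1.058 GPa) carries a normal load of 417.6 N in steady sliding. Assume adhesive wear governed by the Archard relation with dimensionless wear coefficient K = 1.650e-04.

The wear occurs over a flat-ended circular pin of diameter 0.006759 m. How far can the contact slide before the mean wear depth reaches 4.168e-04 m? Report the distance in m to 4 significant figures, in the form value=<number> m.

The computation runs at full float precision; displayed values are rounded, and one last rounding, at 4 significant figures.
Hardness H = 1.058 GPa = 1.058e+09 Pa.
Contact area A = π·d²/4 = π·(0.006759 m)²/4 = 3.588e-05 m².
SI base units throughout: W = 417.6 N, H = 1.058e+09 Pa, K = 1.650e-04.
At the depth limit, V_lim = h_lim·A = 4.168e-04 · 3.588e-05 = 1.495e-08 m³.
Thus life L = V_lim·H/(K·W) = 1.495e-08 · 1.058e+09 / (1.650e-04 · 417.6) = 229.6 m.

value=229.6 m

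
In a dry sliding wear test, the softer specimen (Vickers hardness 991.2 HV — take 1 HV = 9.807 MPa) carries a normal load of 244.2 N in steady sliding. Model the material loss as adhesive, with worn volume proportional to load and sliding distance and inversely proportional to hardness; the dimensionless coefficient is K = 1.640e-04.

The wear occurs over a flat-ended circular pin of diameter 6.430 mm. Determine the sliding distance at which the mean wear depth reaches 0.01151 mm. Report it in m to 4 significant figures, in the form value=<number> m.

The intermediates appear rounded; the algebra maintains full float precision; rounded once at the end: 4 significant digits.
Hardness H = 991.2 HV × 9.807 MPa/HV = 9721 MPa = 9.721e+09 Pa.
Pin diameter d = 6.430 mm = 0.006430 m. Contact area A = π·d²/4 = π·(0.006430 m)²/4 = 3.247e-05 m².
Depth limit h_lim = 0.01151 mm = 1.151e-05 m.
In SI base units: W = 244.2 N, H = 9.721e+09 Pa, K = 1.640e-04.
Limit volume V_lim = h_lim·A = 1.151e-05 · 3.247e-05 = 3.738e-10 m³.
Life L = V_lim·H/(K·W) = 3.738e-10 · 9.721e+09 / (1.640e-04 · 244.2) = 90.72 m.

value=90.72 m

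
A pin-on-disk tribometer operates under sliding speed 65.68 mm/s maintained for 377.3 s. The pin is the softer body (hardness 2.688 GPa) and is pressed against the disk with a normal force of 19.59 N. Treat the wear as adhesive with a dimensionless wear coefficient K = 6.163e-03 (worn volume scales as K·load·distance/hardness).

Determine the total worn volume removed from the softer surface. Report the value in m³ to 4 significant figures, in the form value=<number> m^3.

value=1.113e-09 m^3

Quoted intermediates are rounded; all working math holds full float precision. Rounded once at the end, at four significant digits.
Convert: Sliding speed v = 65.68 mm/s = 0.06568 m/s. Distance covered L = v·t = 0.06568 m/s × 377.3 s = 24.78 m.
Convert: Hardness H = 2.688 GPa = 2.688e+09 Pa.
SI base units throughout: W = 19.59 N, H = 2.688e+09 Pa, K = 6.163e-03.
Worn volume V = K·W·L/H = 6.163e-03 · 19.59 · 24.78 / 2.688e+09 = 1.113e-09 m³.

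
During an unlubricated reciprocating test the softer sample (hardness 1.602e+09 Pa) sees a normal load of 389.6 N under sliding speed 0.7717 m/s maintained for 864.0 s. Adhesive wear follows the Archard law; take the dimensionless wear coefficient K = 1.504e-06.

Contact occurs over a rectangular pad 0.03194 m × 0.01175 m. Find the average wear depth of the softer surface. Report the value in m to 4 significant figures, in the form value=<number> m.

value=6.498e-07 m

The intermediates appear rounded. The algebra runs at full float precision, and rounded once at the end to 4 significant digits.
The distance L = v·t = 0.7717 m/s × 864.0 s = 666.7 m.
Contact area A = 0.03194 m × 0.01175 m = 3.753e-04 m².
In SI base units: W = 389.6 N, H = 1.602e+09 Pa, K = 1.504e-06.
Archard volume V = K·W·L/H = 1.504e-06 · 389.6 · 666.7 / 1.602e+09 = 2.439e-10 m³.
Depth of wear h = V/A = 2.439e-10 / 3.753e-04 = 6.498e-07 m.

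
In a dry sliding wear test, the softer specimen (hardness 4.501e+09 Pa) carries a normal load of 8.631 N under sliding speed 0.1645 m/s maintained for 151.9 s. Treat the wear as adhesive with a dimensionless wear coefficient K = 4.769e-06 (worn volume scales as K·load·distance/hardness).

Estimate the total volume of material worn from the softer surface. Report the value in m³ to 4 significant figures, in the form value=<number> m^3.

value=2.285e-13 m^3

Quoted intermediates are rounded. Each operation holds full precision. Rounded just once to four significant digits.
Path length L = v·t = 0.1645 m/s × 151.9 s = 24.99 m.
In SI base units, W = 8.631 N, H = 4.501e+09 Pa, K = 4.769e-06.
By Archard's law, V = K·W·L/H = 4.769e-06 · 8.631 · 24.99 / 4.501e+09 = 2.285e-13 m³.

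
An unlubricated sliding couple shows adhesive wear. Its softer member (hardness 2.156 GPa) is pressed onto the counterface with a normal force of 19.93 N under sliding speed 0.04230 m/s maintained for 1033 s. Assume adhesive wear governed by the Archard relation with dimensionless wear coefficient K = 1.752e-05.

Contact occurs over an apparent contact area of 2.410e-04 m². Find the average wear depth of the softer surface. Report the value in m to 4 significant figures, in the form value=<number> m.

value=2.936e-08 m

Intermediate values appear rounded; the computation keeps full precision. Rounded just once to 4 significant figures.
Path length L = v·t = 0.04230 m/s × 1033 s = 43.70 m.
Hardness H = 2.156 GPa = 2.156e+09 Pa.
Working in SI base units: W = 19.93 N, H = 2.156e+09 Pa, K = 1.752e-05.
Worn volume V = K·W·L/H = 1.752e-05 · 19.93 · 43.70 / 2.156e+09 = 7.077e-12 m³.
Mean depth h = V/A = 7.077e-12 / 2.410e-04 = 2.936e-08 m.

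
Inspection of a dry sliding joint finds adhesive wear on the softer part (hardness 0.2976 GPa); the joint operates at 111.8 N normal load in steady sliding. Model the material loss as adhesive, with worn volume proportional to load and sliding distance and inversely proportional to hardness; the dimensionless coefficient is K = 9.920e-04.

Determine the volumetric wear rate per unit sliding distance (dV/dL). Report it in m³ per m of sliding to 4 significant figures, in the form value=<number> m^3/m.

Quoted intermediates are rounded — the algebra holds full precision — one last rounding: four significant figures.
Hardness H = 0.2976 GPa = 2.976e+08 Pa.
Restated in SI base units: W = 111.8 N, H = 2.976e+08 Pa, K = 9.920e-04.
Rate of wear dV/dL = K·W/H: 9.920e-04 · 111.8 / 2.976e+08 = 3.727e-10 m³/m.

value=3.727e-10 m^3/m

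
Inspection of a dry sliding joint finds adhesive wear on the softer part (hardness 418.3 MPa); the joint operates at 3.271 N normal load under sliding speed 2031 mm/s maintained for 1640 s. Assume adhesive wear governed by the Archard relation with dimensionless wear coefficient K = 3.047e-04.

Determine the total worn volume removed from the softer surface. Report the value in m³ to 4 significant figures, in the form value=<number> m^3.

Intermediates appear rounded — all arithmetic keeps full float precision; rounded once at the end: 4 significant digits.
Sliding speed v = 2031 mm/s = 2.031 m/s. The distance L = v·t = 2.031 m/s × 1640 s = 3331 m.
Hardness H = 418.3 MPa = 4.183e+08 Pa.
Restated in SI base units: W = 3.271 N, H = 4.183e+08 Pa, K = 3.047e-04.
Wear volume V = K·W·L/H = 3.047e-04 · 3.271 · 3331 / 4.183e+08 = 7.936e-09 m³.

value=7.936e-09 m^3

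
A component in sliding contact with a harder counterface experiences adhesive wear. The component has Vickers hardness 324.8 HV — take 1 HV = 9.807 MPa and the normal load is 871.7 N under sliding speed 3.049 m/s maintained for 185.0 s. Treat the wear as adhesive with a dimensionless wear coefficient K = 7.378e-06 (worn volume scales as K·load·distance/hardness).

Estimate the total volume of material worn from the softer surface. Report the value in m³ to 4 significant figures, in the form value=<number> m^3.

Every step keeps full float precision — intermediate values are shown rounded; a single final rounding: four significant digits.
Convert: Path length L = v·t = 3.049 m/s × 185.0 s = 564.1 m.
Convert: Hardness H = 324.8 HV × 9.807 MPa/HV = 3185 MPa = 3.185e+09 Pa.
Collected in SI base units: W = 871.7 N, H = 3.185e+09 Pa, K = 7.378e-06.
Volume removed: V = K·W·L/H = 7.378e-06 · 871.7 · 564.1 / 3.185e+09 = 1.139e-09 m³.

value=1.139e-09 m^3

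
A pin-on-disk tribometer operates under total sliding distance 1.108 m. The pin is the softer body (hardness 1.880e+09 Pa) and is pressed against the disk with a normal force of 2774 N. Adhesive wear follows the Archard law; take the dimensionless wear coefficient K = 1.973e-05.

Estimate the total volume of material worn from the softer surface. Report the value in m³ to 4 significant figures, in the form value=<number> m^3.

value=3.226e-11 m^3

Each operation maintains full float precision; intermediate values are printed rounded. Rounded once at the end, at four significant figures.
Expressed in SI base units: W = 2774 N, H = 1.880e+09 Pa, K = 1.973e-05.
The Archard volume V = K·W·L/H = 1.973e-05 · 2774 · 1.108 / 1.880e+09 = 3.226e-11 m³.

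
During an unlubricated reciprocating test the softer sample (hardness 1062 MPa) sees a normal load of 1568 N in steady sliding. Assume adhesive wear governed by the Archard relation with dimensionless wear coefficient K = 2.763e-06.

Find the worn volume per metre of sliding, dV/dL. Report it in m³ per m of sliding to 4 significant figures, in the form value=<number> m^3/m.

value=4.079e-12 m^3/m

Intermediate values are printed rounded, and the algebra holds exact precision, and a lone final rounding: 4 significant figures.
Hardness H = 1062 MPa = 1.062e+09 Pa.
In SI base units: W = 1568 N, H = 1.062e+09 Pa, K = 2.763e-06.
Sliding wear rate dV/dL = K·W/H (no L dependence): 2.763e-06 · 1568 / 1.062e+09 = 4.079e-12 m³/m.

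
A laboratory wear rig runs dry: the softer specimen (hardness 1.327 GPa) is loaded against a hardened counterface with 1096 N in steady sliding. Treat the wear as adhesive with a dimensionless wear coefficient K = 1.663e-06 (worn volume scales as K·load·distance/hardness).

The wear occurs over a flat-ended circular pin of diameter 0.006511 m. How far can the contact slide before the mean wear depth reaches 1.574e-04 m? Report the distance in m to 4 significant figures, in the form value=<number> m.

value=3816 m

The intermediates are shown rounded; all arithmetic carries exact precision. Rounded just once: 4 significant digits.
Hardness H = 1.327 GPa = 1.327e+09 Pa.
Contact area A = π·d²/4 = π·(0.006511 m)²/4 = 3.330e-05 m².
Expressed in SI base units: W = 1096 N, H = 1.327e+09 Pa, K = 1.663e-06.
At the depth limit, V_lim = h_lim·A = 1.574e-04 · 3.330e-05 = 5.241e-09 m³.
Thus life L = V_lim·H/(K·W) = 5.241e-09 · 1.327e+09 / (1.663e-06 · 1096) = 3816 m.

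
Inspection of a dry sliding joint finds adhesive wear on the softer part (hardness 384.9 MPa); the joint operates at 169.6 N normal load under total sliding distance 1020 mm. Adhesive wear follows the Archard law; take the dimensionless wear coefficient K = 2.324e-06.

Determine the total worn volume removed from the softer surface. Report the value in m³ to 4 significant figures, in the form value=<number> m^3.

value=1.045e-12 m^3

The computation holds full float precision; displayed values are rounded; a lone final rounding to 4 significant figures.
Convert: The distance L = 1020 mm = 1.020 m.
Convert: Hardness H = 384.9 MPa = 3.849e+08 Pa.
Expressed in SI base units: W = 169.6 N, H = 3.849e+08 Pa, K = 2.324e-06.
Worn volume V = K·W·L/H = 2.324e-06 · 169.6 · 1.020 / 3.849e+08 = 1.045e-12 m³.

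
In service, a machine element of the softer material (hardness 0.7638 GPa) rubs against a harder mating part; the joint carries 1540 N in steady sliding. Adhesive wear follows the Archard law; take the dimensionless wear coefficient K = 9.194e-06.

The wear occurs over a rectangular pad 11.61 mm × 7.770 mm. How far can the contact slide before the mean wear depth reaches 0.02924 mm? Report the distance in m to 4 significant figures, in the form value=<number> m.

value=142.3 m

Quoted intermediates are rounded, and all arithmetic holds exact precision, and rounded once at the end, at four significant digits.
Hardness H = 0.7638 GPa = 7.638e+08 Pa.
Pad sides 11.61 mm × 7.770 mm = 0.01161 m × 0.007770 m. Contact area A = 0.01161 m × 0.007770 m = 9.021e-05 m².
Depth limit h_lim = 0.02924 mm = 2.924e-05 m.
Collected in SI base units: W = 1540 N, H = 7.638e+08 Pa, K = 9.194e-06.
Volume at the limit: V_lim = h_lim·A = 2.924e-05 · 9.021e-05 = 2.638e-09 m³.
Inverting, life L = V_lim·H/(K·W) = 2.638e-09 · 7.638e+08 / (9.194e-06 · 1540) = 142.3 m.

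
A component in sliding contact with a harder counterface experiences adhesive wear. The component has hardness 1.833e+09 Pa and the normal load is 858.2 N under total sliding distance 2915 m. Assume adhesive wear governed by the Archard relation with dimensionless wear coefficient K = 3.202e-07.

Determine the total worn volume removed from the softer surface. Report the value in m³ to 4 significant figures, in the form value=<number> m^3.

value=4.370e-10 m^3

Each operation holds full precision; displayed values are rounded, and one final rounding: 4 significant digits.
Working in SI base units: W = 858.2 N, H = 1.833e+09 Pa, K = 3.202e-07.
Archard volume V = K·W·L/H = 3.202e-07 · 858.2 · 2915 / 1.833e+09 = 4.370e-10 m³.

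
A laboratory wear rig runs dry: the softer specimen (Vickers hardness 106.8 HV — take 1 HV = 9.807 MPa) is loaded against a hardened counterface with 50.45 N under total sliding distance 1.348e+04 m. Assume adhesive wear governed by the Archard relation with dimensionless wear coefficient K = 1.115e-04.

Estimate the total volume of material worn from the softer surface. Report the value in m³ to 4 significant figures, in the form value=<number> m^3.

Intermediates appear rounded; all working math carries full precision. Rounded once at the end, at four significant figures.
Convert: Hardness H = 106.8 HV × 9.807 MPa/HV = 1047 MPa = 1.047e+09 Pa.
Expressed in SI base units: W = 50.45 N, H = 1.047e+09 Pa, K = 1.115e-04.
Apply Archard: V = K·W·L/H = 1.115e-04 · 50.45 · 1.348e+04 / 1.047e+09 = 7.240e-08 m³.

value=7.240e-08 m^3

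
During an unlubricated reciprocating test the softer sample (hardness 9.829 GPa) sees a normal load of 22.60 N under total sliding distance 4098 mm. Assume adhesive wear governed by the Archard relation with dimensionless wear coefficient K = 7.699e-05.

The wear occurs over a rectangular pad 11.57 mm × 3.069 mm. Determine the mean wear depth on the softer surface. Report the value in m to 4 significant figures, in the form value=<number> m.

value=2.043e-08 m

Intermediates appear rounded — the algebra runs at full float precision; one last rounding, at 4 significant digits.
The distance L = 4098 mm = 4.098 m.
Hardness H = 9.829 GPa = 9.829e+09 Pa.
Pad sides 11.57 mm × 3.069 mm = 0.01157 m × 0.003069 m. Contact area A = 0.01157 m × 0.003069 m = 3.551e-05 m².
In SI base units: W = 22.60 N, H = 9.829e+09 Pa, K = 7.699e-05.
The Archard volume V = K·W·L/H = 7.699e-05 · 22.60 · 4.098 / 9.829e+09 = 7.254e-13 m³.
Wear depth h = V/A = 7.254e-13 / 3.551e-05 = 2.043e-08 m.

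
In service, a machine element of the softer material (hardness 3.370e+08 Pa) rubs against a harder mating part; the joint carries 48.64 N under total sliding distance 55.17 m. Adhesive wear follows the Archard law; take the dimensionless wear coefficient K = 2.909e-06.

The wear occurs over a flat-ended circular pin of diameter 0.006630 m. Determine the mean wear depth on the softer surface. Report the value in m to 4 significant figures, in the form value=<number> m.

Intermediates are displayed rounded — the computation holds full precision; rounded once at the end, at four significant figures.
Convert: Contact area A = π·d²/4 = π·(0.006630 m)²/4 = 3.452e-05 m².
Expressed in SI base units: W = 48.64 N, H = 3.370e+08 Pa, K = 2.909e-06.
Volume removed: V = K·W·L/H = 2.909e-06 · 48.64 · 55.17 / 3.370e+08 = 2.316e-11 m³.
Depth h = V/A = 2.316e-11 / 3.452e-05 = 6.710e-07 m.

value=6.710e-07 m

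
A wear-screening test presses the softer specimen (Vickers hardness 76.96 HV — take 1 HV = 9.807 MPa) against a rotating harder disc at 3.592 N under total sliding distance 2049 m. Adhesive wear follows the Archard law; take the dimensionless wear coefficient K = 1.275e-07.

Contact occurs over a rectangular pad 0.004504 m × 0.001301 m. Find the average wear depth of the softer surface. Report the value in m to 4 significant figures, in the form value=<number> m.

value=2.122e-07 m

The intermediates are displayed rounded. The computation holds full float precision — rounded just once: four significant digits.
Hardness H = 76.96 HV × 9.807 MPa/HV = 754.7 MPa = 7.547e+08 Pa.
Contact area A = 0.004504 m × 0.001301 m = 5.860e-06 m².
Restated in SI base units: W = 3.592 N, H = 7.547e+08 Pa, K = 1.275e-07.
Archard relation: V = K·W·L/H = 1.275e-07 · 3.592 · 2049 / 7.547e+08 = 1.243e-12 m³.
Depth of wear h = V/A = 1.243e-12 / 5.860e-06 = 2.122e-07 m.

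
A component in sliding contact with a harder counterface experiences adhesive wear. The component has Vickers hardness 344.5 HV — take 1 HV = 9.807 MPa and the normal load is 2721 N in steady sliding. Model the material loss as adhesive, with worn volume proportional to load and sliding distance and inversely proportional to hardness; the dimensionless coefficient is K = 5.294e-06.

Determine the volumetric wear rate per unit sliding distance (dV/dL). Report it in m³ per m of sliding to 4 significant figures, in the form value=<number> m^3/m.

value=4.264e-12 m^3/m

The intermediates are shown rounded. All arithmetic holds full float precision; a lone final rounding, at four significant figures.
Hardness H = 344.5 HV × 9.807 MPa/HV = 3379 MPa = 3.379e+09 Pa.
Collected in SI base units: W = 2721 N, H = 3.379e+09 Pa, K = 5.294e-06.
Sliding wear rate dV/dL = K·W/H (independent of L): 5.294e-06 · 2721 / 3.379e+09 = 4.264e-12 m³/m.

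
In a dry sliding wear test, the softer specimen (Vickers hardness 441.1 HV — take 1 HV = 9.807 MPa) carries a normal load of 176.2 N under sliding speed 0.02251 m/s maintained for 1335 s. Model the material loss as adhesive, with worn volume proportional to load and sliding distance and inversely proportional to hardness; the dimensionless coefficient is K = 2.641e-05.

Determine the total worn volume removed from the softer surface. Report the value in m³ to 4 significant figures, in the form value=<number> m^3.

The computation carries exact precision; the intermediates are printed rounded, and a single final rounding: four significant digits.
Sliding distance L = v·t = 0.02251 m/s × 1335 s = 30.05 m.
Hardness H = 441.1 HV × 9.807 MPa/HV = 4326 MPa = 4.326e+09 Pa.
Collected in SI base units: W = 176.2 N, H = 4.326e+09 Pa, K = 2.641e-05.
The Archard volume V = K·W·L/H = 2.641e-05 · 176.2 · 30.05 / 4.326e+09 = 3.233e-11 m³.

value=3.233e-11 m^3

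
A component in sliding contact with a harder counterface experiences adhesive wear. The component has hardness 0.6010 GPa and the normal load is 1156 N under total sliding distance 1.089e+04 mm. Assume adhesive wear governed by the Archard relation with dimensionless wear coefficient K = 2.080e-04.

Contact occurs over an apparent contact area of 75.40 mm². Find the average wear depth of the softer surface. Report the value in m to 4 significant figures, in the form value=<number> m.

Every step holds full precision; intermediates are shown rounded — a single final rounding, at four significant figures.
Convert: Sliding distance L = 1.089e+04 mm = 10.89 m.
Convert: Hardness H = 0.6010 GPa = 6.010e+08 Pa.
Convert: Contact area A = 75.40 mm² = 7.540e-05 m².
Expressed in SI base units: W = 1156 N, H = 6.010e+08 Pa, K = 2.080e-04.
By Archard's law, V = K·W·L/H = 2.080e-04 · 1156 · 10.89 / 6.010e+08 = 4.357e-09 m³.
Mean wear depth h = V/A = 4.357e-09 / 7.540e-05 = 5.778e-05 m.

value=5.778e-05 m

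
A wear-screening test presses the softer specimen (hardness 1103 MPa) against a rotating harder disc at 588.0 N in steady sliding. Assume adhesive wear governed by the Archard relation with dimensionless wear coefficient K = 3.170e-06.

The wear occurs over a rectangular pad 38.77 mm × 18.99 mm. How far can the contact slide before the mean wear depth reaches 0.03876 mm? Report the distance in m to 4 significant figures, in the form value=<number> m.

value=1.689e+04 m

The intermediates are printed rounded; all arithmetic maintains full float precision; a lone final rounding to 4 significant digits.
Convert: Hardness H = 1103 MPa = 1.103e+09 Pa.
Convert: Pad sides 38.77 mm × 18.99 mm = 0.03877 m × 0.01899 m. Contact area A = 0.03877 m × 0.01899 m = 7.362e-04 m².
Convert: Depth limit h_lim = 0.03876 mm = 3.876e-05 m.
As SI base values: W = 588.0 N, H = 1.103e+09 Pa, K = 3.170e-06.
Permissible volume V_lim = h_lim·A = 3.876e-05 · 7.362e-04 = 2.854e-08 m³.
Inverting, life L = V_lim·H/(K·W) = 2.854e-08 · 1.103e+09 / (3.170e-06 · 588.0) = 1.689e+04 m.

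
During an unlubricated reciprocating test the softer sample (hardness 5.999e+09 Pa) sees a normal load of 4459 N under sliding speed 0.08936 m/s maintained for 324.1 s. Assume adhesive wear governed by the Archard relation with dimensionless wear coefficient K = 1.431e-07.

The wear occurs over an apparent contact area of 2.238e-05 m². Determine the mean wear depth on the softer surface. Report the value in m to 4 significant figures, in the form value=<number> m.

Intermediate values are shown rounded — each operation maintains full float precision — a single final rounding: four significant figures.
The distance L = v·t = 0.08936 m/s × 324.1 s = 28.96 m.
In SI base units: W = 4459 N, H = 5.999e+09 Pa, K = 1.431e-07.
By Archard's law, V = K·W·L/H = 1.431e-07 · 4459 · 28.96 / 5.999e+09 = 3.080e-12 m³.
Wear depth h = V/A = 3.080e-12 / 2.238e-05 = 1.376e-07 m.

value=1.376e-07 m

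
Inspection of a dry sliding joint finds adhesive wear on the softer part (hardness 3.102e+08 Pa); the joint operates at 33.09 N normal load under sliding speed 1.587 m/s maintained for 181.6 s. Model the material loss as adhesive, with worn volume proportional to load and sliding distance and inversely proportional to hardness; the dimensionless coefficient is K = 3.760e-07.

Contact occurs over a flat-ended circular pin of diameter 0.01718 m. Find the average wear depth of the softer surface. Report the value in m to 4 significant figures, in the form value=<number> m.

value=4.987e-08 m

The algebra runs at full precision — the intermediates are shown rounded; a single final rounding to four significant figures.
Convert: Total distance L = v·t = 1.587 m/s × 181.6 s = 288.2 m.
Convert: Contact area A = π·d²/4 = π·(0.01718 m)²/4 = 2.318e-04 m².
In SI base units: W = 33.09 N, H = 3.102e+08 Pa, K = 3.760e-07.
Wear volume V = K·W·L/H = 3.760e-07 · 33.09 · 288.2 / 3.102e+08 = 1.156e-11 m³.
Depth h = V/A = 1.156e-11 / 2.318e-04 = 4.987e-08 m.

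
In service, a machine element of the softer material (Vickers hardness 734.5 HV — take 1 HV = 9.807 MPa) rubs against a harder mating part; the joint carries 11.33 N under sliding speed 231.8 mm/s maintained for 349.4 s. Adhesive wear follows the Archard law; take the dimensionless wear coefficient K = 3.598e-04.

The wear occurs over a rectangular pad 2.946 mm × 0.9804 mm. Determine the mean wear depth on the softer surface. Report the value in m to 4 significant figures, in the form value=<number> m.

value=1.587e-05 m

Intermediate values are shown rounded; each operation maintains full precision, and one final rounding: 4 significant figures.
Sliding speed v = 231.8 mm/s = 0.2318 m/s. Path length L = v·t = 0.2318 m/s × 349.4 s = 80.99 m.
Hardness H = 734.5 HV × 9.807 MPa/HV = 7203 MPa = 7.203e+09 Pa.
Pad sides 2.946 mm × 0.9804 mm = 2.946e-03 m × 9.804e-04 m. Contact area A = 2.946e-03 m × 9.804e-04 m = 2.888e-06 m².
SI base units throughout: W = 11.33 N, H = 7.203e+09 Pa, K = 3.598e-04.
Volume removed: V = K·W·L/H = 3.598e-04 · 11.33 · 80.99 / 7.203e+09 = 4.584e-11 m³.
Mean depth h = V/A = 4.584e-11 / 2.888e-06 = 1.587e-05 m.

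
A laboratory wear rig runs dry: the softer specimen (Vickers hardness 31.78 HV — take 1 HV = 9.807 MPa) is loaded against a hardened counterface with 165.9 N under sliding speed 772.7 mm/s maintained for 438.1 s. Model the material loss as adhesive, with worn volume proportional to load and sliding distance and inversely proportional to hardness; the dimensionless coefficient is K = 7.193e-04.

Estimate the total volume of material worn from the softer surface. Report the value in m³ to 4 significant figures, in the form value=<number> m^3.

value=1.296e-07 m^3

Intermediates are shown rounded. The computation holds full precision, and one final rounding, at 4 significant digits.
Convert: Sliding speed v = 772.7 mm/s = 0.7727 m/s. The distance L = v·t = 0.7727 m/s × 438.1 s = 338.5 m.
Convert: Hardness H = 31.78 HV × 9.807 MPa/HV = 311.7 MPa = 3.117e+08 Pa.
Collected in SI base units: W = 165.9 N, H = 3.117e+08 Pa, K = 7.193e-04.
Archard volume V = K·W·L/H = 7.193e-04 · 165.9 · 338.5 / 3.117e+08 = 1.296e-07 m³.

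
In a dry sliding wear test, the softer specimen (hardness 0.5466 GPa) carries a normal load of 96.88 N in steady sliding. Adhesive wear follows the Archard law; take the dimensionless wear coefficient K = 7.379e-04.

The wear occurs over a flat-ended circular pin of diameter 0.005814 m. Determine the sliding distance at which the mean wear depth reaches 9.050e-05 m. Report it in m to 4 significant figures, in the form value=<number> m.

Intermediate values are printed rounded, and each operation runs at full float precision. Rounded just once to 4 significant digits.
Hardness H = 0.5466 GPa = 5.466e+08 Pa.
Contact area A = π·d²/4 = π·(0.005814 m)²/4 = 2.655e-05 m².
Working in SI base units: W = 96.88 N, H = 5.466e+08 Pa, K = 7.379e-04.
Permissible volume V_lim = h_lim·A = 9.050e-05 · 2.655e-05 = 2.403e-09 m³.
Inverting, life L = V_lim·H/(K·W) = 2.403e-09 · 5.466e+08 / (7.379e-04 · 96.88) = 18.37 m.

value=18.37 m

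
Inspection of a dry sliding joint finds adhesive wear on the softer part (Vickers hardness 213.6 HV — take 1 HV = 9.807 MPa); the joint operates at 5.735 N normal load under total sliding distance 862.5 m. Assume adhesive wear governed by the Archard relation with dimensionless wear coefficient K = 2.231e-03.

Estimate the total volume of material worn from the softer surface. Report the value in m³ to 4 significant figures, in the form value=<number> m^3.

value=5.268e-09 m^3

The algebra holds full float precision — intermediates are shown rounded. Rounded once at the end to 4 significant digits.
Hardness H = 213.6 HV × 9.807 MPa/HV = 2095 MPa = 2.095e+09 Pa.
In SI base units: W = 5.735 N, H = 2.095e+09 Pa, K = 2.231e-03.
Volume removed: V = K·W·L/H = 2.231e-03 · 5.735 · 862.5 / 2.095e+09 = 5.268e-09 m³.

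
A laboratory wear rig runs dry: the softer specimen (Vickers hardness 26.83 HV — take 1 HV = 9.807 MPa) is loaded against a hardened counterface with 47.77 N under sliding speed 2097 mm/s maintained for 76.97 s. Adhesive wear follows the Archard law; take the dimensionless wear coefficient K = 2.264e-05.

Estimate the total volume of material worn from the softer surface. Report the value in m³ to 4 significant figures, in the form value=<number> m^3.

The intermediates appear rounded. All arithmetic holds exact precision, and one last rounding to 4 significant digits.
Convert: Sliding speed v = 2097 mm/s = 2.097 m/s. Distance L = v·t = 2.097 m/s × 76.97 s = 161.4 m.
Convert: Hardness H = 26.83 HV × 9.807 MPa/HV = 263.1 MPa = 2.631e+08 Pa.
As SI base values: W = 47.77 N, H = 2.631e+08 Pa, K = 2.264e-05.
Worn volume V = K·W·L/H = 2.264e-05 · 47.77 · 161.4 / 2.631e+08 = 6.634e-10 m³.

value=6.634e-10 m^3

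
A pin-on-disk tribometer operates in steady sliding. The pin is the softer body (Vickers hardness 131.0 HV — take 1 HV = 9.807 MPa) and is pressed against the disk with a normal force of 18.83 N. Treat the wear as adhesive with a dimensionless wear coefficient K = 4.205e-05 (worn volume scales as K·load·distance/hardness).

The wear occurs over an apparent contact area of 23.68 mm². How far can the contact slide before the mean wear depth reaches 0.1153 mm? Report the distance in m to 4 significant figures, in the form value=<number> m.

value=4430 m

Each operation runs at full float precision — quoted intermediates are rounded — rounded once at the end to 4 significant digits.
Convert: Hardness H = 131.0 HV × 9.807 MPa/HV = 1285 MPa = 1.285e+09 Pa.
Convert: Contact area A = 23.68 mm² = 2.368e-05 m².
Convert: Depth limit h_lim = 0.1153 mm = 1.153e-04 m.
Restated in SI base units: W = 18.83 N, H = 1.285e+09 Pa, K = 4.205e-05.
At the depth limit, V_lim = h_lim·A = 1.153e-04 · 2.368e-05 = 2.730e-09 m³.
Inverting, life L = V_lim·H/(K·W) = 2.730e-09 · 1.285e+09 / (4.205e-05 · 18.83) = 4430 m.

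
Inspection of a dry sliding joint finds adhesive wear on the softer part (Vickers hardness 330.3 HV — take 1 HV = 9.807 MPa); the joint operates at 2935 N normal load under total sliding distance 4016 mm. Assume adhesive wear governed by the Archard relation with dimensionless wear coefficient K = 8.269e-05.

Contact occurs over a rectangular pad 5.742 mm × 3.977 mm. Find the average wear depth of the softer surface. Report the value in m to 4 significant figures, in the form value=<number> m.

Quoted intermediates are rounded, and each operation carries full precision — a lone final rounding: four significant figures.
Path length L = 4016 mm = 4.016 m.
Hardness H = 330.3 HV × 9.807 MPa/HV = 3239 MPa = 3.239e+09 Pa.
Pad sides 5.742 mm × 3.977 mm = 0.005742 m × 0.003977 m. Contact area A = 0.005742 m × 0.003977 m = 2.284e-05 m².
Collected in SI base units: W = 2935 N, H = 3.239e+09 Pa, K = 8.269e-05.
Volume removed: V = K·W·L/H = 8.269e-05 · 2935 · 4.016 / 3.239e+09 = 3.009e-10 m³.
Mean wear depth h = V/A = 3.009e-10 / 2.284e-05 = 1.318e-05 m.

value=1.318e-05 m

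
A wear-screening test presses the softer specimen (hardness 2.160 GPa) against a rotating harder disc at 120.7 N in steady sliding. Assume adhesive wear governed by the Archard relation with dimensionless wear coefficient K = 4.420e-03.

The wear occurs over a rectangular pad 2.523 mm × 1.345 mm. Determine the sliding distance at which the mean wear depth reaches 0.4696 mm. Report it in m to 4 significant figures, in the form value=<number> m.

Shown intermediates are rounded. All arithmetic runs at full precision; rounded once at the end, at 4 significant figures.
Hardness H = 2.160 GPa = 2.160e+09 Pa.
Pad sides 2.523 mm × 1.345 mm = 0.002523 m × 0.001345 m. Contact area A = 0.002523 m × 0.001345 m = 3.393e-06 m².
Depth limit h_lim = 0.4696 mm = 4.696e-04 m.
SI base units throughout: W = 120.7 N, H = 2.160e+09 Pa, K = 4.420e-03.
Wearable volume V_lim = h_lim·A = 4.696e-04 · 3.393e-06 = 1.594e-09 m³.
So the life L = V_lim·H/(K·W) = 1.594e-09 · 2.160e+09 / (4.420e-03 · 120.7) = 6.452 m.

value=6.452 m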